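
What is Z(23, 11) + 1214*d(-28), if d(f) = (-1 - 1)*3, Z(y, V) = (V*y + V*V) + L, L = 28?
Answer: -6882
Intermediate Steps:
Z(y, V) = 28 + V**2 + V*y (Z(y, V) = (V*y + V*V) + 28 = (V*y + V**2) + 28 = (V**2 + V*y) + 28 = 28 + V**2 + V*y)
d(f) = -6 (d(f) = -2*3 = -6)
Z(23, 11) + 1214*d(-28) = (28 + 11**2 + 11*23) + 1214*(-6) = (28 + 121 + 253) - 7284 = 402 - 7284 = -6882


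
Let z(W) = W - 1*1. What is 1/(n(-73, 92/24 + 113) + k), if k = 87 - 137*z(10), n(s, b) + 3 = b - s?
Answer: -6/5755 ≈ -0.0010426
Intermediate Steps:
z(W) = -1 + W (z(W) = W - 1 = -1 + W)
n(s, b) = -3 + b - s (n(s, b) = -3 + (b - s) = -3 + b - s)
k = -1146 (k = 87 - 137*(-1 + 10) = 87 - 137*9 = 87 - 1233 = -1146)
1/(n(-73, 92/24 + 113) + k) = 1/((-3 + (92/24 + 113) - 1*(-73)) - 1146) = 1/((-3 + (92*(1/24) + 113) + 73) - 1146) = 1/((-3 + (23/6 + 113) + 73) - 1146) = 1/((-3 + 701/6 + 73) - 1146) = 1/(1121/6 - 1146) = 1/(-5755/6) = -6/5755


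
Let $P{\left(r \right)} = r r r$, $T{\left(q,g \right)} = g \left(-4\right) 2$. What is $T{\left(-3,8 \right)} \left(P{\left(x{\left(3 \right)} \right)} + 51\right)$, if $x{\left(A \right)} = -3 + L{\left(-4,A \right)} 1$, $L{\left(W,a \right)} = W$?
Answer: $18688$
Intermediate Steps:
$T{\left(q,g \right)} = - 8 g$ ($T{\left(q,g \right)} = - 4 g 2 = - 8 g$)
$x{\left(A \right)} = -7$ ($x{\left(A \right)} = -3 - 4 = -7$)
$P{\left(r \right)} = r^{3}$ ($P{\left(r \right)} = r^{2} r = r^{3}$)
$T{\left(-3,8 \right)} \left(P{\left(x{\left(3 \right)} \right)} + 51\right) = \left(-8\right) 8 \left(\left(-7\right)^{3} + 51\right) = - 64 \left(-343 + 51\right) = \left(-64\right) \left(-292\right) = 18688$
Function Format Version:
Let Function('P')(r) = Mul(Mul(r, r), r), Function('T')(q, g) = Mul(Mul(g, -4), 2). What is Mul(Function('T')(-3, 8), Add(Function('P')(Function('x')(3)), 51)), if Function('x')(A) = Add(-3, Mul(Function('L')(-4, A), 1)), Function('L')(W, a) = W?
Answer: 18688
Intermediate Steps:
Function('T')(q, g) = Mul(-8, g) (Function('T')(q, g) = Mul(Mul(-4, g), 2) = Mul(-8, g))
Function('x')(A) = -7 (Function('x')(A) = Add(-3, Mul(-4, 1)) = Add(-3, -4) = -7)
Function('P')(r) = Pow(r, 3) (Function('P')(r) = Mul(Pow(r, 2), r) = Pow(r, 3))
Mul(Function('T')(-3, 8), Add(Function('P')(Function('x')(3)), 51)) = Mul(Mul(-8, 8), Add(Pow(-7, 3), 51)) = Mul(-64, Add(-343, 51)) = Mul(-64, -292) = 18688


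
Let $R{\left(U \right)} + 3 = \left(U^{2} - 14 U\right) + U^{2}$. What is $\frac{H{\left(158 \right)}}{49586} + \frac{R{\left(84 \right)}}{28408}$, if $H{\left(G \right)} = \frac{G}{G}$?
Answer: $\frac{320662073}{704319544} \approx 0.45528$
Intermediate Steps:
$H{\left(G \right)} = 1$
$R{\left(U \right)} = -3 - 14 U + 2 U^{2}$ ($R{\left(U \right)} = -3 + \left(\left(U^{2} - 14 U\right) + U^{2}\right) = -3 + \left(- 14 U + 2 U^{2}\right) = -3 - 14 U + 2 U^{2}$)
$\frac{H{\left(158 \right)}}{49586} + \frac{R{\left(84 \right)}}{28408} = 1 \cdot \frac{1}{49586} + \frac{-3 - 1176 + 2 \cdot 84^{2}}{28408} = 1 \cdot \frac{1}{49586} + \left(-3 - 1176 + 2 \cdot 7056\right) \frac{1}{28408} = \frac{1}{49586} + \left(-3 - 1176 + 14112\right) \frac{1}{28408} = \frac{1}{49586} + 12933 \cdot \frac{1}{28408} = \frac{1}{49586} + \frac{12933}{28408} = \frac{320662073}{704319544}$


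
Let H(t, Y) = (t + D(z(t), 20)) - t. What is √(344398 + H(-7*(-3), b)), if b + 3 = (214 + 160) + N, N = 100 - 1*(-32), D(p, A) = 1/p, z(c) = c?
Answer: √151879539/21 ≈ 586.85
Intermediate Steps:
N = 132 (N = 100 + 32 = 132)
b = 503 (b = -3 + ((214 + 160) + 132) = -3 + (374 + 132) = -3 + 506 = 503)
H(t, Y) = 1/t (H(t, Y) = (t + 1/t) - t = 1/t)
√(344398 + H(-7*(-3), b)) = √(344398 + 1/(-7*(-3))) = √(344398 + 1/21) = √(7232359/21) = √151879539/21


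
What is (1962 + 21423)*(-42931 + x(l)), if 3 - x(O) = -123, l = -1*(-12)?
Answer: -1000994925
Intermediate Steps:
l = 12
x(O) = 126 (x(O) = 3 - 1*(-123) = 3 + 123 = 126)
(1962 + 21423)*(-42931 + x(l)) = (1962 + 21423)*(-42931 + 126) = 23385*(-42805) = -1000994925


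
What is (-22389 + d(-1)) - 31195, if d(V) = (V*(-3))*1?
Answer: -53581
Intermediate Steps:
d(V) = -3*V (d(V) = -3*V*1 = -3*V)
(-22389 + d(-1)) - 31195 = (-22389 - 3*(-1)) - 31195 = (-22389 + 3) - 31195 = -22386 - 31195 = -53581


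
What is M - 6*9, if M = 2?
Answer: -52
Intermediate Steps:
M - 6*9 = 2 - 6*9 = 2 - 54 = -52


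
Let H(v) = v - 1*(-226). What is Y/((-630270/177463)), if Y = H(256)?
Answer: -42768583/315135 ≈ -135.72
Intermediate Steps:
H(v) = 226 + v (H(v) = v + 226 = 226 + v)
Y = 482 (Y = 226 + 256 = 482)
Y/((-630270/177463)) = 482/((-630270/177463)) = 482/((-630270*1/177463)) = 482/(-630270/177463) = 482*(-177463/630270) = -42768583/315135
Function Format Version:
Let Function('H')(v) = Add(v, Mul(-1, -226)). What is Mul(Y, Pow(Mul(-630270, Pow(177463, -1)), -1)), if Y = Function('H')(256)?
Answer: Rational(-42768583, 315135) ≈ -135.72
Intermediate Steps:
Function('H')(v) = Add(226, v) (Function('H')(v) = Add(v, 226) = Add(226, v))
Y = 482 (Y = Add(226, 256) = 482)
Mul(Y, Pow(Mul(-630270, Pow(177463, -1)), -1)) = Mul(482, Pow(Mul(-630270, Pow(177463, -1)), -1)) = Mul(482, Pow(Mul(-630270, Rational(1, 177463)), -1)) = Mul(482, Pow(Rational(-630270, 177463), -1)) = Mul(482, Rational(-177463, 630270)) = Rational(-42768583, 315135)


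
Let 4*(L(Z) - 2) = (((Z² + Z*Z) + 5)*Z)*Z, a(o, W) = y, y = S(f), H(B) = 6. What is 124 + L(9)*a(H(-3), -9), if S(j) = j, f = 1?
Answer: 14031/4 ≈ 3507.8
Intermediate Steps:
y = 1
a(o, W) = 1
L(Z) = 2 + Z²*(5 + 2*Z²)/4 (L(Z) = 2 + ((((Z² + Z*Z) + 5)*Z)*Z)/4 = 2 + ((((Z² + Z²) + 5)*Z)*Z)/4 = 2 + (((2*Z² + 5)*Z)*Z)/4 = 2 + (((5 + 2*Z²)*Z)*Z)/4 = 2 + ((Z*(5 + 2*Z²))*Z)/4 = 2 + (Z²*(5 + 2*Z²))/4 = 2 + Z²*(5 + 2*Z²)/4)
124 + L(9)*a(H(-3), -9) = 124 + (2 + (½)*9⁴ + (5/4)*9²)*1 = 124 + (2 + (½)*6561 + (5/4)*81)*1 = 124 + (2 + 6561/2 + 405/4)*1 = 124 + (13535/4)*1 = 124 + 13535/4 = 14031/4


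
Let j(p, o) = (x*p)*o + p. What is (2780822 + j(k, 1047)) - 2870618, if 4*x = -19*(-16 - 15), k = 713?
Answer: 439338647/4 ≈ 1.0983e+8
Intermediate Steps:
x = 589/4 (x = (-19*(-16 - 15))/4 = (-19*(-31))/4 = (1/4)*589 = 589/4 ≈ 147.25)
j(p, o) = p + 589*o*p/4 (j(p, o) = (589*p/4)*o + p = 589*o*p/4 + p = p + 589*o*p/4)
(2780822 + j(k, 1047)) - 2870618 = (2780822 + (1/4)*713*(4 + 589*1047)) - 2870618 = (2780822 + (1/4)*713*(4 + 616683)) - 2870618 = (2780822 + (1/4)*713*616687) - 2870618 = (2780822 + 439697831/4) - 2870618 = 450821119/4 - 2870618 = 439338647/4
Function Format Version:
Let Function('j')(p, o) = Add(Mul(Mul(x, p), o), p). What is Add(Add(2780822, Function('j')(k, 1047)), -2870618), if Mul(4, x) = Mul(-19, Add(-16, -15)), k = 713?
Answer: Rational(439338647, 4) ≈ 1.0983e+8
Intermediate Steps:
x = Rational(589, 4) (x = Mul(Rational(1, 4), Mul(-19, Add(-16, -15))) = Mul(Rational(1, 4), Mul(-19, -31)) = Mul(Rational(1, 4), 589) = Rational(589, 4) ≈ 147.25)
Function('j')(p, o) = Add(p, Mul(Rational(589, 4), o, p)) (Function('j')(p, o) = Add(Mul(Mul(Rational(589, 4), p), o), p) = Add(Mul(Rational(589, 4), o, p), p) = Add(p, Mul(Rational(589, 4), o, p)))
Add(Add(2780822, Function('j')(k, 1047)), -2870618) = Add(Add(2780822, Mul(Rational(1, 4), 713, Add(4, Mul(589, 1047)))), -2870618) = Add(Add(2780822, Mul(Rational(1, 4), 713, Add(4, 616683))), -2870618) = Add(Add(2780822, Mul(Rational(1, 4), 713, 616687)), -2870618) = Add(Add(2780822, Rational(439697831, 4)), -2870618) = Add(Rational(450821119, 4), -2870618) = Rational(439338647, 4)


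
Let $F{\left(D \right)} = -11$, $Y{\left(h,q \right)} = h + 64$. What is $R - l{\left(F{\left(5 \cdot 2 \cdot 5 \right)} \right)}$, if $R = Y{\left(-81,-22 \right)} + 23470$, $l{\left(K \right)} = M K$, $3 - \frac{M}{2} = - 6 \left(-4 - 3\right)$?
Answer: $22595$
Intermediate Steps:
$Y{\left(h,q \right)} = 64 + h$
$M = -78$ ($M = 6 - 2 \left(- 6 \left(-4 - 3\right)\right) = 6 - 2 \left(\left(-6\right) \left(-7\right)\right) = 6 - 84 = -78$)
$l{\left(K \right)} = - 78 K$
$R = 23453$ ($R = \left(64 - 81\right) + 23470 = -17 + 23470 = 23453$)
$R - l{\left(F{\left(5 \cdot 2 \cdot 5 \right)} \right)} = 23453 - \left(-78\right) \left(-11\right) = 23453 - 858 = 22595$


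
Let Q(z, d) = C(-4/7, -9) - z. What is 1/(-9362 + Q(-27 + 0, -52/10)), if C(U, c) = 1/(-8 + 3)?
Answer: -5/46676 ≈ -0.00010712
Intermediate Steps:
C(U, c) = -⅕ (C(U, c) = 1/(-5) = -⅕)
Q(z, d) = -⅕ - z
1/(-9362 + Q(-27 + 0, -52/10)) = 1/(-9362 + (-⅕ - (-27 + 0))) = 1/(-9362 + (-⅕ - 1*(-27))) = 1/(-9362 + (-⅕ + 27)) = 1/(-9362 + 134/5) = 1/(-46676/5) = -5/46676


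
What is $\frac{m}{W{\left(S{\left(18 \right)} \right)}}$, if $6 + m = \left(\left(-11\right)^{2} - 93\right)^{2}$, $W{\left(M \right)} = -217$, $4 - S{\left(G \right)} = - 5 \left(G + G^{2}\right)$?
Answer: $- \frac{778}{217} \approx -3.5853$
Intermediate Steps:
$S{\left(G \right)} = 4 + 5 G + 5 G^{2}$ ($S{\left(G \right)} = 4 - - 5 \left(G + G^{2}\right) = 4 - \left(- 5 G - 5 G^{2}\right) = 4 + \left(5 G + 5 G^{2}\right) = 4 + 5 G + 5 G^{2}$)
$m = 778$ ($m = -6 + \left(\left(-11\right)^{2} - 93\right)^{2} = -6 + \left(121 - 93\right)^{2} = -6 + 28^{2} = -6 + 784 = 778$)
$\frac{m}{W{\left(S{\left(18 \right)} \right)}} = \frac{778}{-217} = 778 \left(- \frac{1}{217}\right) = - \frac{778}{217}$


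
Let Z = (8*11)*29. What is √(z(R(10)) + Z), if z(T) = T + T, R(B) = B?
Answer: 2*√643 ≈ 50.715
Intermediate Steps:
z(T) = 2*T
Z = 2552 (Z = 88*29 = 2552)
√(z(R(10)) + Z) = √(2*10 + 2552) = √(20 + 2552) = √2572 = 2*√643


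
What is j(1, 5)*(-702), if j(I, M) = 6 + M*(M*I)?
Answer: -21762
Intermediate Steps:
j(I, M) = 6 + I*M² (j(I, M) = 6 + M*(I*M) = 6 + I*M²)
j(1, 5)*(-702) = (6 + 1*5²)*(-702) = (6 + 1*25)*(-702) = (6 + 25)*(-702) = 31*(-702) = -21762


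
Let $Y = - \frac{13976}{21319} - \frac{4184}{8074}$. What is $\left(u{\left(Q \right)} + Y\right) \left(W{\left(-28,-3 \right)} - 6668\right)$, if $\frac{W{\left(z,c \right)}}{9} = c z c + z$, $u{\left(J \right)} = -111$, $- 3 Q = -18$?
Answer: $\frac{88702914492484}{86064803} \approx 1.0307 \cdot 10^{6}$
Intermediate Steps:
$Q = 6$ ($Q = \left(- \frac{1}{3}\right) \left(-18\right) = 6$)
$Y = - \frac{101020460}{86064803}$ ($Y = \left(-13976\right) \frac{1}{21319} - \frac{2092}{4037} = - \frac{13976}{21319} - \frac{2092}{4037} = - \frac{101020460}{86064803} \approx -1.1738$)
$W{\left(z,c \right)} = 9 z + 9 z c^{2}$ ($W{\left(z,c \right)} = 9 \left(c z c + z\right) = 9 \left(z c^{2} + z\right) = 9 \left(z + z c^{2}\right) = 9 z + 9 z c^{2}$)
$\left(u{\left(Q \right)} + Y\right) \left(W{\left(-28,-3 \right)} - 6668\right) = \left(-111 - \frac{101020460}{86064803}\right) \left(9 \left(-28\right) \left(1 + \left(-3\right)^{2}\right) - 6668\right) = - \frac{9654213593 \left(9 \left(-28\right) \left(1 + 9\right) - 6668\right)}{86064803} = - \frac{9654213593 \left(9 \left(-28\right) 10 - 6668\right)}{86064803} = - \frac{9654213593 \left(-2520 - 6668\right)}{86064803} = \left(- \frac{9654213593}{86064803}\right) \left(-9188\right) = \frac{88702914492484}{86064803}$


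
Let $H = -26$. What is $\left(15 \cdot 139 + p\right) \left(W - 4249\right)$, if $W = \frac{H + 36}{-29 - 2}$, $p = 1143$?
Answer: $- \frac{425221212}{31} \approx -1.3717 \cdot 10^{7}$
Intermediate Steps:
$W = - \frac{10}{31}$ ($W = \frac{-26 + 36}{-29 - 2} = \frac{1}{-31} \cdot 10 = \left(- \frac{1}{31}\right) 10 = - \frac{10}{31} \approx -0.32258$)
$\left(15 \cdot 139 + p\right) \left(W - 4249\right) = \left(15 \cdot 139 + 1143\right) \left(- \frac{10}{31} - 4249\right) = \left(2085 + 1143\right) \left(- \frac{131729}{31}\right) = 3228 \left(- \frac{131729}{31}\right) = - \frac{425221212}{31}$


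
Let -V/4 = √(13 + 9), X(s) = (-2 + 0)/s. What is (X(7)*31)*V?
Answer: 248*√22/7 ≈ 166.17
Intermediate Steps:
X(s) = -2/s
V = -4*√22 (V = -4*√(13 + 9) = -4*√22 ≈ -18.762)
(X(7)*31)*V = (-2/7*31)*(-4*√22) = -(-248)*√22/7 = 248*√22/7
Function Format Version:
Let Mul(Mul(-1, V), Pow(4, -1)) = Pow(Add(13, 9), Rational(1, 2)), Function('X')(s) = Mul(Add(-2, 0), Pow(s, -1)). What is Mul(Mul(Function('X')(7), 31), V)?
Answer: Mul(Rational(248, 7), Pow(22, Rational(1, 2))) ≈ 166.17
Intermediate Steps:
Function('X')(s) = Mul(-2, Pow(s, -1))
V = Mul(-4, Pow(22, Rational(1, 2))) (V = Mul(-4, Pow(Add(13, 9), Rational(1, 2))) = Mul(-4, Pow(22, Rational(1, 2))) ≈ -18.762)
Mul(Mul(Function('X')(7), 31), V) = Mul(Mul(Mul(-2, Pow(7, -1)), 31), Mul(-4, Pow(22, Rational(1, 2)))) = Mul(Mul(Mul(-2, Rational(1, 7)), 31), Mul(-4, Pow(22, Rational(1, 2)))) = Mul(Mul(Rational(-2, 7), 31), Mul(-4, Pow(22, Rational(1, 2)))) = Mul(Rational(-62, 7), Mul(-4, Pow(22, Rational(1, 2)))) = Mul(Rational(248, 7), Pow(22, Rational(1, 2)))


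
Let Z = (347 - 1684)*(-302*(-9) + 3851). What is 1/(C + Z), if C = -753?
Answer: -1/8783506 ≈ -1.1385e-7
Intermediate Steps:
Z = -8782753 (Z = -1337*(2718 + 3851) = -1337*6569 = -8782753)
1/(C + Z) = 1/(-753 - 8782753) = 1/(-8783506) = -1/8783506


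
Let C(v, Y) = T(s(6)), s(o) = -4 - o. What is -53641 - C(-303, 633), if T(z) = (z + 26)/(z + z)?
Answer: -268201/5 ≈ -53640.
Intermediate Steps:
T(z) = (26 + z)/(2*z) (T(z) = (26 + z)/((2*z)) = (26 + z)*(1/(2*z)) = (26 + z)/(2*z))
C(v, Y) = -4/5 (C(v, Y) = (26 + (-4 - 1*6))/(2*(-4 - 1*6)) = (26 + (-4 - 6))/(2*(-4 - 6)) = (1/2)*(26 - 10)/(-10) = (1/2)*(-1/10)*16 = -4/5)
-53641 - C(-303, 633) = -53641 - 1*(-4/5) = -53641 + 4/5 = -268201/5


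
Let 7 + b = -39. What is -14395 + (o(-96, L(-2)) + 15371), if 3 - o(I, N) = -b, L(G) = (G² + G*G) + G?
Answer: 933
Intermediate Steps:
b = -46 (b = -7 - 39 = -46)
L(G) = G + 2*G² (L(G) = (G² + G²) + G = 2*G² + G = G + 2*G²)
o(I, N) = -43 (o(I, N) = 3 - (-1)*(-46) = 3 - 1*46 = 3 - 46 = -43)
-14395 + (o(-96, L(-2)) + 15371) = -14395 + (-43 + 15371) = -14395 + 15328 = 933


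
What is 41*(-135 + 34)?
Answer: -4141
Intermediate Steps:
41*(-135 + 34) = 41*(-101) = -4141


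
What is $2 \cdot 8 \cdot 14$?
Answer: $224$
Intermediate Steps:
$2 \cdot 8 \cdot 14 = 16 \cdot 14 = 224$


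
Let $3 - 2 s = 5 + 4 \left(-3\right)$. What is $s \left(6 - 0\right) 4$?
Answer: $120$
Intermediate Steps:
$s = 5$ ($s = \frac{3}{2} - \frac{5 + 4 \left(-3\right)}{2} = \frac{3}{2} - \frac{5 - 12}{2} = \frac{3}{2} - - \frac{7}{2} = \frac{3}{2} + \frac{7}{2} = 5$)
$s \left(6 - 0\right) 4 = 5 \left(6 - 0\right) 4 = 5 \left(6 + 0\right) 4 = 5 \cdot 6 \cdot 4 = 5 \cdot 24 = 120$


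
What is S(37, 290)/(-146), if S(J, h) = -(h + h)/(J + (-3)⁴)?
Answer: 145/4307 ≈ 0.033666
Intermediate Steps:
S(J, h) = -2*h/(81 + J) (S(J, h) = -2*h/(J + 81) = -2*h/(81 + J))
S(37, 290)/(-146) = -2*290/(81 + 37)/(-146) = -2*290/118*(-1/146) = -2*290*1/118*(-1/146) = -290/59*(-1/146) = 145/4307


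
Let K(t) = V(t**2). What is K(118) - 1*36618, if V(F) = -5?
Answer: -36623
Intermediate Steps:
K(t) = -5
K(118) - 1*36618 = -5 - 1*36618 = -5 - 36618 = -36623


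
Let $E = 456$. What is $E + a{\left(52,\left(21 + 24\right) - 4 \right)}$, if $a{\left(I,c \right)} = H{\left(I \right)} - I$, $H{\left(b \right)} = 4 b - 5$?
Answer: $607$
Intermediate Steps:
$H{\left(b \right)} = -5 + 4 b$
$a{\left(I,c \right)} = -5 + 3 I$ ($a{\left(I,c \right)} = \left(-5 + 4 I\right) - I = -5 + 3 I$)
$E + a{\left(52,\left(21 + 24\right) - 4 \right)} = 456 + \left(-5 + 3 \cdot 52\right) = 456 + \left(-5 + 156\right) = 456 + 151 = 607$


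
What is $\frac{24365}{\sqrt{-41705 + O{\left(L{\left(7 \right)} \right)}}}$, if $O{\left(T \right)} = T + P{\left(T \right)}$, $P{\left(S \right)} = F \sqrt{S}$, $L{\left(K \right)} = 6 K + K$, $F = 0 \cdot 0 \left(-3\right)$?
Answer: $- \frac{24365 i \sqrt{10414}}{20828} \approx - 119.38 i$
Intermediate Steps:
$F = 0$ ($F = 0 \left(-3\right) = 0$)
$L{\left(K \right)} = 7 K$
$P{\left(S \right)} = 0$ ($P{\left(S \right)} = 0 \sqrt{S} = 0$)
$O{\left(T \right)} = T$ ($O{\left(T \right)} = T + 0 = T$)
$\frac{24365}{\sqrt{-41705 + O{\left(L{\left(7 \right)} \right)}}} = \frac{24365}{\sqrt{-41705 + 7 \cdot 7}} = \frac{24365}{\sqrt{-41705 + 49}} = \frac{24365}{\sqrt{-41656}} = \frac{24365}{2 i \sqrt{10414}} = 24365 \left(- \frac{i \sqrt{10414}}{20828}\right) = - \frac{24365 i \sqrt{10414}}{20828}$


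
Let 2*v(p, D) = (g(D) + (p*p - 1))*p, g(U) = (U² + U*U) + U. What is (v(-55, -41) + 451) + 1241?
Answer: -345591/2 ≈ -1.7280e+5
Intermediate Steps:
g(U) = U + 2*U² (g(U) = (U² + U²) + U = 2*U² + U = U + 2*U²)
v(p, D) = p*(-1 + p² + D*(1 + 2*D))/2 (v(p, D) = ((D*(1 + 2*D) + (p*p - 1))*p)/2 = ((D*(1 + 2*D) + (p² - 1))*p)/2 = ((D*(1 + 2*D) + (-1 + p²))*p)/2 = ((-1 + p² + D*(1 + 2*D))*p)/2 = (p*(-1 + p² + D*(1 + 2*D)))/2 = p*(-1 + p² + D*(1 + 2*D))/2)
(v(-55, -41) + 451) + 1241 = ((½)*(-55)*(-1 + (-55)² - 41*(1 + 2*(-41))) + 451) + 1241 = ((½)*(-55)*(-1 + 3025 - 41*(1 - 82)) + 451) + 1241 = ((½)*(-55)*(-1 + 3025 - 41*(-81)) + 451) + 1241 = ((½)*(-55)*(-1 + 3025 + 3321) + 451) + 1241 = ((½)*(-55)*6345 + 451) + 1241 = (-348975/2 + 451) + 1241 = -348073/2 + 1241 = -345591/2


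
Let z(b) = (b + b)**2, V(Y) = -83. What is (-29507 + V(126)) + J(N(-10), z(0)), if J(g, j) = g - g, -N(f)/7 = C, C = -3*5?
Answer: -29590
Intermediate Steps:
C = -15
N(f) = 105 (N(f) = -7*(-15) = 105)
z(b) = 4*b**2 (z(b) = (2*b)**2 = 4*b**2)
J(g, j) = 0
(-29507 + V(126)) + J(N(-10), z(0)) = (-29507 - 83) + 0 = -29590 + 0 = -29590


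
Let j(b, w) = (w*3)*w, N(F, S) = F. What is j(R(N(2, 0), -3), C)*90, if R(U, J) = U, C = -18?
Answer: 87480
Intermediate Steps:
j(b, w) = 3*w**2 (j(b, w) = (3*w)*w = 3*w**2)
j(R(N(2, 0), -3), C)*90 = (3*(-18)**2)*90 = (3*324)*90 = 972*90 = 87480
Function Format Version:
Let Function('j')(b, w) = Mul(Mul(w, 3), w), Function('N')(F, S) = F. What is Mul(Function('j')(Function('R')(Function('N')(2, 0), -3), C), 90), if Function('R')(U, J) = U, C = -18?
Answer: 87480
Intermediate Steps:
Function('j')(b, w) = Mul(3, Pow(w, 2)) (Function('j')(b, w) = Mul(Mul(3, w), w) = Mul(3, Pow(w, 2)))
Mul(Function('j')(Function('R')(Function('N')(2, 0), -3), C), 90) = Mul(Mul(3, Pow(-18, 2)), 90) = Mul(Mul(3, 324), 90) = Mul(972, 90) = 87480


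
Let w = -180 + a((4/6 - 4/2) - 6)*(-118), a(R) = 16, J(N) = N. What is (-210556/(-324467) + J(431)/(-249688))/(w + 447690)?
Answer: 52433461251/36102296402856112 ≈ 1.4524e-6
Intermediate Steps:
w = -2068 (w = -180 + 16*(-118) = -180 - 1888 = -2068)
(-210556/(-324467) + J(431)/(-249688))/(w + 447690) = (-210556/(-324467) + 431/(-249688))/(-2068 + 447690) = (-210556*(-1/324467) + 431*(-1/249688))/445622 = (210556/324467 - 431/249688)*(1/445622) = (52433461251/81015516296)*(1/445622) = 52433461251/36102296402856112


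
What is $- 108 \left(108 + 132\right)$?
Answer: $-25920$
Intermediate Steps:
$- 108 \left(108 + 132\right) = \left(-108\right) 240 = -25920$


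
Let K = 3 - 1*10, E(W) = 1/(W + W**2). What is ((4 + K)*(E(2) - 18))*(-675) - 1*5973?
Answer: -84171/2 ≈ -42086.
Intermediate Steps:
K = -7 (K = 3 - 10 = -7)
((4 + K)*(E(2) - 18))*(-675) - 1*5973 = ((4 - 7)*(1/(2*(1 + 2)) - 18))*(-675) - 1*5973 = -3*((1/2)/3 - 18)*(-675) - 5973 = -3*((1/2)*(1/3) - 18)*(-675) - 5973 = -3*(1/6 - 18)*(-675) - 5973 = -3*(-107/6)*(-675) - 5973 = (107/2)*(-675) - 5973 = -72225/2 - 5973 = -84171/2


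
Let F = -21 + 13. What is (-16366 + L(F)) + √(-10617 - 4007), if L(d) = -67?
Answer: -16433 + 4*I*√914 ≈ -16433.0 + 120.93*I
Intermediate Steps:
F = -8
(-16366 + L(F)) + √(-10617 - 4007) = (-16366 - 67) + √(-10617 - 4007) = -16433 + √(-14624) = -16433 + 4*I*√914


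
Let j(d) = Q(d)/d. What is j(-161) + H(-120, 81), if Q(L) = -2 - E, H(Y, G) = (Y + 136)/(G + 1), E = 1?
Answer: 1411/6601 ≈ 0.21376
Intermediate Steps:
H(Y, G) = (136 + Y)/(1 + G)
Q(L) = -3 (Q(L) = -2 - 1*1 = -2 - 1 = -3)
j(d) = -3/d
j(-161) + H(-120, 81) = -3/(-161) + (136 - 120)/(1 + 81) = -3*(-1/161) + 16/82 = 3/161 + (1/82)*16 = 3/161 + 8/41 = 1411/6601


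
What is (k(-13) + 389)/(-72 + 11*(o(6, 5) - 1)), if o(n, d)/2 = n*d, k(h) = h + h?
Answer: 363/577 ≈ 0.62912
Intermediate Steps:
k(h) = 2*h
o(n, d) = 2*d*n (o(n, d) = 2*(n*d) = 2*(d*n) = 2*d*n)
(k(-13) + 389)/(-72 + 11*(o(6, 5) - 1)) = (2*(-13) + 389)/(-72 + 11*(2*5*6 - 1)) = (-26 + 389)/(-72 + 11*(60 - 1)) = 363/(-72 + 11*59) = 363/(-72 + 649) = 363/577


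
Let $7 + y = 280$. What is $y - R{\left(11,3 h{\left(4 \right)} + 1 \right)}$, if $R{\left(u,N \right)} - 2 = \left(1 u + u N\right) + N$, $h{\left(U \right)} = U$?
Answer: $104$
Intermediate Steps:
$y = 273$ ($y = -7 + 280 = 273$)
$R{\left(u,N \right)} = 2 + N + u + N u$ ($R{\left(u,N \right)} = 2 + \left(\left(1 u + u N\right) + N\right) = 2 + \left(\left(u + N u\right) + N\right) = 2 + \left(N + u + N u\right) = 2 + N + u + N u$)
$y - R{\left(11,3 h{\left(4 \right)} + 1 \right)} = 273 - \left(2 + \left(3 \cdot 4 + 1\right) + 11 + \left(3 \cdot 4 + 1\right) 11\right) = 273 - \left(2 + \left(12 + 1\right) + 11 + \left(12 + 1\right) 11\right) = 273 - \left(2 + 13 + 11 + 13 \cdot 11\right) = 273 - \left(2 + 13 + 11 + 143\right) = 273 - 169 = 104$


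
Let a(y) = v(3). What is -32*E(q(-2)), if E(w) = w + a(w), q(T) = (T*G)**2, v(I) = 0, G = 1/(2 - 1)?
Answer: -128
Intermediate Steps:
G = 1 (G = 1/1 = 1)
a(y) = 0
q(T) = T**2 (q(T) = (T*1)**2 = T**2)
E(w) = w (E(w) = w + 0 = w)
-32*E(q(-2)) = -32*(-2)**2 = -32*4 = -128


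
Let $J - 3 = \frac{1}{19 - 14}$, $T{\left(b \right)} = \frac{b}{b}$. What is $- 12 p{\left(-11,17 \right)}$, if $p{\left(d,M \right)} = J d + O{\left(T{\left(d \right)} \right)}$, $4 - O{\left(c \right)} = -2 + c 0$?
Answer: $\frac{1752}{5} \approx 350.4$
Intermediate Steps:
$T{\left(b \right)} = 1$
$O{\left(c \right)} = 6$ ($O{\left(c \right)} = 4 - \left(-2 + c 0\right) = 4 - \left(-2 + 0\right) = 4 - -2 = 4 + 2 = 6$)
$J = \frac{16}{5}$ ($J = 3 + \frac{1}{19 - 14} = 3 + \frac{1}{5} = \frac{16}{5} \approx 3.2$)
$p{\left(d,M \right)} = 6 + \frac{16 d}{5}$ ($p{\left(d,M \right)} = \frac{16 d}{5} + 6 = 6 + \frac{16 d}{5}$)
$- 12 p{\left(-11,17 \right)} = - 12 \left(6 + \frac{16}{5} \left(-11\right)\right) = - 12 \left(6 - \frac{176}{5}\right) = \left(-12\right) \left(- \frac{146}{5}\right) = \frac{1752}{5}$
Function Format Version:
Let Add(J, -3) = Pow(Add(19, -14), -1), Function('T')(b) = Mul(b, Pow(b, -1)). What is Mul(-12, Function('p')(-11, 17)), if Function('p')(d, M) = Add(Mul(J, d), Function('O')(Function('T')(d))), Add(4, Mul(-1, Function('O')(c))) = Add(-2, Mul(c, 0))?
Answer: Rational(1752, 5) ≈ 350.40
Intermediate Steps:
Function('T')(b) = 1
Function('O')(c) = 6 (Function('O')(c) = Add(4, Mul(-1, Add(-2, Mul(c, 0)))) = Add(4, Mul(-1, Add(-2, 0))) = Add(4, Mul(-1, -2)) = Add(4, 2) = 6)
J = Rational(16, 5) (J = Add(3, Pow(Add(19, -14), -1)) = Add(3, Pow(5, -1)) = Add(3, Rational(1, 5)) = Rational(16, 5) ≈ 3.2000)
Function('p')(d, M) = Add(6, Mul(Rational(16, 5), d)) (Function('p')(d, M) = Add(Mul(Rational(16, 5), d), 6) = Add(6, Mul(Rational(16, 5), d)))
Mul(-12, Function('p')(-11, 17)) = Mul(-12, Add(6, Mul(Rational(16, 5), -11))) = Mul(-12, Add(6, Rational(-176, 5))) = Mul(-12, Rational(-146, 5)) = Rational(1752, 5)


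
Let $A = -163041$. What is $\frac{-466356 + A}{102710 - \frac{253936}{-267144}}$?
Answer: $- \frac{21017454021}{3429826772} \approx -6.1278$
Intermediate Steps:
$\frac{-466356 + A}{102710 - \frac{253936}{-267144}} = \frac{-466356 - 163041}{102710 - \frac{253936}{-267144}} = - \frac{629397}{102710 - - \frac{31742}{33393}} = - \frac{629397}{102710 + \frac{31742}{33393}} = - \frac{629397}{\frac{3429826772}{33393}} = \left(-629397\right) \frac{33393}{3429826772} = - \frac{21017454021}{3429826772}$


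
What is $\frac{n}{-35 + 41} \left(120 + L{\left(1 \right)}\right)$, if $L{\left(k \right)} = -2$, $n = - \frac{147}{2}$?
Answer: $- \frac{2891}{2} \approx -1445.5$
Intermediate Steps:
$n = - \frac{147}{2}$ ($n = \left(-147\right) \frac{1}{2} = - \frac{147}{2} \approx -73.5$)
$\frac{n}{-35 + 41} \left(120 + L{\left(1 \right)}\right) = - \frac{147}{2 \left(-35 + 41\right)} \left(120 - 2\right) = - \frac{147}{2 \cdot 6} \cdot 118 = \left(- \frac{147}{2}\right) \frac{1}{6} \cdot 118 = \left(- \frac{49}{4}\right) 118 = - \frac{2891}{2}$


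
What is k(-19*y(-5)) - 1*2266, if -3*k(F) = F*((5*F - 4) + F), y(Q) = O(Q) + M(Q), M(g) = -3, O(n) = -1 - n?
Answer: -9040/3 ≈ -3013.3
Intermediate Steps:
y(Q) = -4 - Q (y(Q) = (-1 - Q) - 3 = -4 - Q)
k(F) = -F*(-4 + 6*F)/3 (k(F) = -F*((5*F - 4) + F)/3 = -F*((-4 + 5*F) + F)/3 = -F*(-4 + 6*F)/3)
k(-19*y(-5)) - 1*2266 = 2*(-19*(-4 - 1*(-5)))*(2 - (-57)*(-4 - 1*(-5)))/3 - 1*2266 = 2*(-19*(-4 + 5))*(2 - (-57)*(-4 + 5))/3 - 2266 = 2*(-19*1)*(2 - (-57))/3 - 2266 = (⅔)*(-19)*(2 - 3*(-19)) - 2266 = (⅔)*(-19)*(2 + 57) - 2266 = (⅔)*(-19)*59 - 2266 = -2242/3 - 2266 = -9040/3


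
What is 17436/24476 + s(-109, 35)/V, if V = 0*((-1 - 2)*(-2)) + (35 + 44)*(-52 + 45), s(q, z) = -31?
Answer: 2600216/3383807 ≈ 0.76843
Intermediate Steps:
V = -553 (V = 0*(-3*(-2)) + 79*(-7) = 0*6 - 553 = 0 - 553 = -553)
17436/24476 + s(-109, 35)/V = 17436/24476 - 31/(-553) = 17436*(1/24476) - 31*(-1/553) = 4359/6119 + 31/553 = 2600216/3383807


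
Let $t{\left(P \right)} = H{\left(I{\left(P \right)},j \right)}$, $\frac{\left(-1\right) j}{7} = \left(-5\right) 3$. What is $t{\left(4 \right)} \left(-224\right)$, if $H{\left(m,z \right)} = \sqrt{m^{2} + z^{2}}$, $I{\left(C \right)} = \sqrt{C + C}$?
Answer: $- 224 \sqrt{11033} \approx -23529.0$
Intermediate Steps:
$j = 105$ ($j = - 7 \left(\left(-5\right) 3\right) = \left(-7\right) \left(-15\right) = 105$)
$I{\left(C \right)} = \sqrt{2} \sqrt{C}$ ($I{\left(C \right)} = \sqrt{2 C} = \sqrt{2} \sqrt{C}$)
$t{\left(P \right)} = \sqrt{11025 + 2 P}$ ($t{\left(P \right)} = \sqrt{\left(\sqrt{2} \sqrt{P}\right)^{2} + 105^{2}} = \sqrt{2 P + 11025} = \sqrt{11025 + 2 P}$)
$t{\left(4 \right)} \left(-224\right) = \sqrt{11025 + 2 \cdot 4} \left(-224\right) = \sqrt{11025 + 8} \left(-224\right) = \sqrt{11033} \left(-224\right) = - 224 \sqrt{11033}$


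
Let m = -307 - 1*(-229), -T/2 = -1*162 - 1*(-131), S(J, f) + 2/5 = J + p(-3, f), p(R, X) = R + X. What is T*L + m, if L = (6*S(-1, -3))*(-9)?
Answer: 123486/5 ≈ 24697.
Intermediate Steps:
S(J, f) = -17/5 + J + f (S(J, f) = -2/5 + (J + (-3 + f)) = -2/5 + (-3 + J + f) = -17/5 + J + f)
L = 1998/5 (L = (6*(-17/5 - 1 - 3))*(-9) = (6*(-37/5))*(-9) = -222/5*(-9) = 1998/5 ≈ 399.60)
T = 62 (T = -2*(-1*162 - 1*(-131)) = -2*(-162 + 131) = -2*(-31) = 62)
m = -78 (m = -307 + 229 = -78)
T*L + m = 62*(1998/5) - 78 = 123876/5 - 78 = 123486/5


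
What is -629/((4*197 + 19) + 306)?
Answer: -629/1113 ≈ -0.56514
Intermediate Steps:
-629/((4*197 + 19) + 306) = -629/((788 + 19) + 306) = -629/(807 + 306) = -629/1113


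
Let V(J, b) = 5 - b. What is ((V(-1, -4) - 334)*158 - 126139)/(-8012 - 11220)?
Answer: 177489/19232 ≈ 9.2288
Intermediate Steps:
((V(-1, -4) - 334)*158 - 126139)/(-8012 - 11220) = (((5 - 1*(-4)) - 334)*158 - 126139)/(-8012 - 11220) = (((5 + 4) - 334)*158 - 126139)/(-19232) = ((9 - 334)*158 - 126139)*(-1/19232) = (-325*158 - 126139)*(-1/19232) = (-51350 - 126139)*(-1/19232) = -177489*(-1/19232) = 177489/19232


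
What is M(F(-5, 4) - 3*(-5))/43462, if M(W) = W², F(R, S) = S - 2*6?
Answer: 49/43462 ≈ 0.0011274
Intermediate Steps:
F(R, S) = -12 + S (F(R, S) = S - 12 = -12 + S)
M(F(-5, 4) - 3*(-5))/43462 = ((-12 + 4) - 3*(-5))²/43462 = (-8 + 15)²*(1/43462) = 7²*(1/43462) = 49*(1/43462) = 49/43462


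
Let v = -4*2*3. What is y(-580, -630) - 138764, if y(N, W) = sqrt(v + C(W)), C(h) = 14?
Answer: -138764 + I*sqrt(10) ≈ -1.3876e+5 + 3.1623*I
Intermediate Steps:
v = -24 (v = -8*3 = -24)
y(N, W) = I*sqrt(10) (y(N, W) = sqrt(-24 + 14) = sqrt(-10) = I*sqrt(10))
y(-580, -630) - 138764 = I*sqrt(10) - 138764 = -138764 + I*sqrt(10)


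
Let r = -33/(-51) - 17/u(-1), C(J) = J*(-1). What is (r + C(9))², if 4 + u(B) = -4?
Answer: 717409/18496 ≈ 38.787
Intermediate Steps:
u(B) = -8 (u(B) = -4 - 4 = -8)
C(J) = -J
r = 377/136 (r = -33/(-51) - 17/(-8) = -33*(-1/51) - 17*(-⅛) = 11/17 + 17/8 = 377/136 ≈ 2.7721)
(r + C(9))² = (377/136 - 1*9)² = (377/136 - 9)² = (-847/136)² = 717409/18496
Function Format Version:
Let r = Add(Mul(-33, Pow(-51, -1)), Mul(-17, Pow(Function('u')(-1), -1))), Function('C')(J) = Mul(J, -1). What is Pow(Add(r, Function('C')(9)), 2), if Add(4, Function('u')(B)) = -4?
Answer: Rational(717409, 18496) ≈ 38.787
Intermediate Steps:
Function('u')(B) = -8 (Function('u')(B) = Add(-4, -4) = -8)
Function('C')(J) = Mul(-1, J)
r = Rational(377, 136) (r = Add(Mul(-33, Pow(-51, -1)), Mul(-17, Pow(-8, -1))) = Add(Mul(-33, Rational(-1, 51)), Mul(-17, Rational(-1, 8))) = Add(Rational(11, 17), Rational(17, 8)) = Rational(377, 136) ≈ 2.7721)
Pow(Add(r, Function('C')(9)), 2) = Pow(Add(Rational(377, 136), Mul(-1, 9)), 2) = Pow(Add(Rational(377, 136), -9), 2) = Pow(Rational(-847, 136), 2) = Rational(717409, 18496)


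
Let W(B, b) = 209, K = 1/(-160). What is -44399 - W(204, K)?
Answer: -44608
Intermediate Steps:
K = -1/160 ≈ -0.0062500
-44399 - W(204, K) = -44399 - 1*209 = -44399 - 209 = -44608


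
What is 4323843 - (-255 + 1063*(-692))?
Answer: 5059694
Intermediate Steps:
4323843 - (-255 + 1063*(-692)) = 4323843 - (-255 - 735596) = 4323843 - 1*(-735851) = 4323843 + 735851 = 5059694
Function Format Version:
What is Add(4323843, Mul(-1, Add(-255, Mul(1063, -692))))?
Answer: 5059694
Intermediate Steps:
Add(4323843, Mul(-1, Add(-255, Mul(1063, -692)))) = Add(4323843, Mul(-1, Add(-255, -735596))) = Add(4323843, Mul(-1, -735851)) = Add(4323843, 735851) = 5059694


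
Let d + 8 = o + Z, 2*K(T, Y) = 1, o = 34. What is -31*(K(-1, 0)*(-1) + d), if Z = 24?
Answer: -3069/2 ≈ -1534.5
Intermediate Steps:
K(T, Y) = ½ (K(T, Y) = (½)*1 = ½)
d = 50 (d = -8 + (34 + 24) = -8 + 58 = 50)
-31*(K(-1, 0)*(-1) + d) = -31*((½)*(-1) + 50) = -31*(-½ + 50) = -31*99/2 = -3069/2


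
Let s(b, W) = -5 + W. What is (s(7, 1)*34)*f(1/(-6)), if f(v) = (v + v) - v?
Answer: 68/3 ≈ 22.667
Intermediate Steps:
f(v) = v (f(v) = 2*v - v = v)
(s(7, 1)*34)*f(1/(-6)) = ((-5 + 1)*34)/(-6) = -4*34*(-⅙) = -136*(-⅙) = 68/3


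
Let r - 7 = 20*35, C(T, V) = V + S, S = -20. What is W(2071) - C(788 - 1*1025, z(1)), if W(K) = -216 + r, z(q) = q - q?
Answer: 511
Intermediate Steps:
z(q) = 0
C(T, V) = -20 + V (C(T, V) = V - 20 = -20 + V)
r = 707 (r = 7 + 20*35 = 7 + 700 = 707)
W(K) = 491 (W(K) = -216 + 707 = 491)
W(2071) - C(788 - 1*1025, z(1)) = 491 - (-20 + 0) = 491 - 1*(-20) = 491 + 20 = 511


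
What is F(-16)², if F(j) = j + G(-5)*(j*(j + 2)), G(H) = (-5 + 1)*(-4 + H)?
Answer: 64770304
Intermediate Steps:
G(H) = 16 - 4*H (G(H) = -4*(-4 + H) = 16 - 4*H)
F(j) = j + 36*j*(2 + j) (F(j) = j + (16 - 4*(-5))*(j*(j + 2)) = j + (16 + 20)*(j*(2 + j)) = j + 36*(j*(2 + j)) = j + 36*j*(2 + j))
F(-16)² = (-16*(73 + 36*(-16)))² = (-16*(73 - 576))² = (-16*(-503))² = 8048² = 64770304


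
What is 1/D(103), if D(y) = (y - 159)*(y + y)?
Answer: -1/11536 ≈ -8.6685e-5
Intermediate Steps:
D(y) = 2*y*(-159 + y) (D(y) = (-159 + y)*(2*y) = 2*y*(-159 + y))
1/D(103) = 1/(2*103*(-159 + 103)) = 1/(2*103*(-56)) = 1/(-11536) = -1/11536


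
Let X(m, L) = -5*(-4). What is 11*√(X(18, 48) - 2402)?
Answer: 11*I*√2382 ≈ 536.86*I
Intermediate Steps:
X(m, L) = 20
11*√(X(18, 48) - 2402) = 11*√(20 - 2402) = 11*√(-2382) = 11*(I*√2382) = 11*I*√2382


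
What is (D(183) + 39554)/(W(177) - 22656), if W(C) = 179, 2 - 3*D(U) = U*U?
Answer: -85175/67431 ≈ -1.2631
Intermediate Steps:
D(U) = 2/3 - U**2/3 (D(U) = 2/3 - U*U/3 = 2/3 - U**2/3)
(D(183) + 39554)/(W(177) - 22656) = ((2/3 - 1/3*183**2) + 39554)/(179 - 22656) = ((2/3 - 1/3*33489) + 39554)/(-22477) = ((2/3 - 11163) + 39554)*(-1/22477) = (-33487/3 + 39554)*(-1/22477) = (85175/3)*(-1/22477) = -85175/67431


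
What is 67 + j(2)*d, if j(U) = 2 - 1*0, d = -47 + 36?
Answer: 45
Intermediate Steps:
d = -11
j(U) = 2 (j(U) = 2 + 0 = 2)
67 + j(2)*d = 67 + 2*(-11) = 67 - 22 = 45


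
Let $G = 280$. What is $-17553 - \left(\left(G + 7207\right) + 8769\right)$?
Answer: $-33809$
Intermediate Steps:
$-17553 - \left(\left(G + 7207\right) + 8769\right) = -17553 - \left(\left(280 + 7207\right) + 8769\right) = -17553 - \left(7487 + 8769\right) = -17553 - 16256 = -33809$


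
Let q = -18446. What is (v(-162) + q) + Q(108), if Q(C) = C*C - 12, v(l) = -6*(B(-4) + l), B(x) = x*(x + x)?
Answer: -6014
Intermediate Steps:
B(x) = 2*x**2 (B(x) = x*(2*x) = 2*x**2)
v(l) = -192 - 6*l (v(l) = -6*(2*(-4)**2 + l) = -6*(2*16 + l) = -6*(32 + l) = -192 - 6*l)
Q(C) = -12 + C**2 (Q(C) = C**2 - 12 = -12 + C**2)
(v(-162) + q) + Q(108) = ((-192 - 6*(-162)) - 18446) + (-12 + 108**2) = ((-192 + 972) - 18446) + (-12 + 11664) = (780 - 18446) + 11652 = -17666 + 11652 = -6014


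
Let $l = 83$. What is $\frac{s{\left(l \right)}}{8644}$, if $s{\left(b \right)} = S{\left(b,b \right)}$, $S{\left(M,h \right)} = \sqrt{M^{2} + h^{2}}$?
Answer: $\frac{83 \sqrt{2}}{8644} \approx 0.013579$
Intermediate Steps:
$s{\left(b \right)} = \sqrt{2} \sqrt{b^{2}}$ ($s{\left(b \right)} = \sqrt{b^{2} + b^{2}} = \sqrt{2 b^{2}} = \sqrt{2} \sqrt{b^{2}}$)
$\frac{s{\left(l \right)}}{8644} = \frac{\sqrt{2} \sqrt{83^{2}}}{8644} = \sqrt{2} \sqrt{6889} \cdot \frac{1}{8644} = \sqrt{2} \cdot 83 \cdot \frac{1}{8644} = 83 \sqrt{2} \cdot \frac{1}{8644} = \frac{83 \sqrt{2}}{8644}$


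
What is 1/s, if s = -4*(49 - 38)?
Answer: -1/44 ≈ -0.022727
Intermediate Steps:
s = -44 (s = -4*11 = -44)
1/s = 1/(-44) = -1/44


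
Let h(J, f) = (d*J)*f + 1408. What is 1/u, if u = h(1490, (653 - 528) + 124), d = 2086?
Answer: 1/773928268 ≈ 1.2921e-9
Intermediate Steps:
h(J, f) = 1408 + 2086*J*f (h(J, f) = (2086*J)*f + 1408 = 2086*J*f + 1408 = 1408 + 2086*J*f)
u = 773928268 (u = 1408 + 2086*1490*((653 - 528) + 124) = 1408 + 2086*1490*(125 + 124) = 1408 + 2086*1490*249 = 1408 + 773926860 = 773928268)
1/u = 1/773928268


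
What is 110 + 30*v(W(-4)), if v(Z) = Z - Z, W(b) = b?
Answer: 110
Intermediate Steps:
v(Z) = 0
110 + 30*v(W(-4)) = 110 + 30*0 = 110 + 0 = 110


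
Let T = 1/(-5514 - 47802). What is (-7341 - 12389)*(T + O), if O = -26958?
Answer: 14178892771585/26658 ≈ 5.3188e+8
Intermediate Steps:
T = -1/53316 (T = 1/(-53316) = -1/53316 ≈ -1.8756e-5)
(-7341 - 12389)*(T + O) = (-7341 - 12389)*(-1/53316 - 26958) = -19730*(-1437292729/53316) = 14178892771585/26658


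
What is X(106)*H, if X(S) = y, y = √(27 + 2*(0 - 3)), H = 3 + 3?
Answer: 6*√21 ≈ 27.495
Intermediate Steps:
H = 6
y = √21 (y = √(27 + 2*(-3)) = √(27 - 6) = √21 ≈ 4.5826)
X(S) = √21
X(106)*H = √21*6 = 6*√21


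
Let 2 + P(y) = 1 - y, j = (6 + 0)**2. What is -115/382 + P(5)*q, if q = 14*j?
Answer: -1155283/382 ≈ -3024.3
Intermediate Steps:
j = 36 (j = 6**2 = 36)
P(y) = -1 - y (P(y) = -2 + (1 - y) = -1 - y)
q = 504 (q = 14*36 = 504)
-115/382 + P(5)*q = -115/382 + (-1 - 1*5)*504 = -115*1/382 + (-1 - 5)*504 = -115/382 - 6*504 = -115/382 - 3024 = -1155283/382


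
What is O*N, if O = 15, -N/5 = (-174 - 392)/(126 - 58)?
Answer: 21225/34 ≈ 624.26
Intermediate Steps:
N = 1415/34 (N = -5*(-174 - 392)/(126 - 58) = -(-2830)/68 = -5*(-283/34) = 1415/34 ≈ 41.618)
O*N = 15*(1415/34) = 21225/34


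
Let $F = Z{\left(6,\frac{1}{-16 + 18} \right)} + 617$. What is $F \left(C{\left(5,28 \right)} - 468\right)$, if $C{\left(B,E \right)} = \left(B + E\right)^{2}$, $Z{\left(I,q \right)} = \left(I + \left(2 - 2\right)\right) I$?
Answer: $405513$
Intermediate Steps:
$Z{\left(I,q \right)} = I^{2}$ ($Z{\left(I,q \right)} = \left(I + \left(2 - 2\right)\right) I = \left(I + 0\right) I = I I = I^{2}$)
$F = 653$ ($F = 6^{2} + 617 = 36 + 617 = 653$)
$F \left(C{\left(5,28 \right)} - 468\right) = 653 \left(\left(5 + 28\right)^{2} - 468\right) = 653 \left(33^{2} - 468\right) = 653 \left(1089 - 468\right) = 653 \cdot 621 = 405513$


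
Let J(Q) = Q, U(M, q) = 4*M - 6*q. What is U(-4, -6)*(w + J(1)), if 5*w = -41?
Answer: -144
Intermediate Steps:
U(M, q) = -6*q + 4*M
w = -41/5 (w = (1/5)*(-41) = -41/5 ≈ -8.2000)
U(-4, -6)*(w + J(1)) = (-6*(-6) + 4*(-4))*(-41/5 + 1) = (36 - 16)*(-36/5) = 20*(-36/5) = -144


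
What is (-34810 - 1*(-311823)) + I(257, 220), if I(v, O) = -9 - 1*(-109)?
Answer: 277113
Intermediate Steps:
I(v, O) = 100 (I(v, O) = -9 + 109 = 100)
(-34810 - 1*(-311823)) + I(257, 220) = (-34810 - 1*(-311823)) + 100 = (-34810 + 311823) + 100 = 277013 + 100 = 277113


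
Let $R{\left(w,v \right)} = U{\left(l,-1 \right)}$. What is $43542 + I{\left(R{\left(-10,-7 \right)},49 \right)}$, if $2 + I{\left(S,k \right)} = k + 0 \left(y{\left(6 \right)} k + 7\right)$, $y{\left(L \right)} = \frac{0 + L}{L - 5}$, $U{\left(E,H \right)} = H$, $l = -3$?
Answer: $43589$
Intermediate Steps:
$R{\left(w,v \right)} = -1$
$y{\left(L \right)} = \frac{L}{-5 + L}$
$I{\left(S,k \right)} = -2 + k$ ($I{\left(S,k \right)} = -2 + \left(k + 0 \left(\frac{6}{-5 + 6} k + 7\right)\right) = -2 + \left(k + 0 \left(\frac{6}{1} k + 7\right)\right) = -2 + \left(k + 0 \left(6 \cdot 1 k + 7\right)\right) = -2 + \left(k + 0 \left(6 k + 7\right)\right) = -2 + \left(k + 0 \left(7 + 6 k\right)\right) = -2 + \left(k + 0\right) = -2 + k$)
$43542 + I{\left(R{\left(-10,-7 \right)},49 \right)} = 43542 + \left(-2 + 49\right) = 43542 + 47 = 43589$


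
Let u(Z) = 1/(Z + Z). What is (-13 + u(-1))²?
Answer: 729/4 ≈ 182.25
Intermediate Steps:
u(Z) = 1/(2*Z)
(-13 + u(-1))² = (-13 + (½)/(-1))² = (-13 + (½)*(-1))² = (-13 - ½)² = (-27/2)² = 729/4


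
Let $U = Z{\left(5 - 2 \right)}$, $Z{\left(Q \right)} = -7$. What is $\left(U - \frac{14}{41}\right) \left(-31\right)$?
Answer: $\frac{9331}{41} \approx 227.59$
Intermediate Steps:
$U = -7$
$\left(U - \frac{14}{41}\right) \left(-31\right) = \left(-7 - \frac{14}{41}\right) \left(-31\right) = \left(- \frac{301}{41}\right) \left(-31\right) = \frac{9331}{41}$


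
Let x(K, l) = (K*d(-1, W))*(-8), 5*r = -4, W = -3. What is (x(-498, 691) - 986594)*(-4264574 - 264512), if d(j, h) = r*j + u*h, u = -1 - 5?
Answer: 20645720774764/5 ≈ 4.1291e+12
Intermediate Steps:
r = -⅘ (r = (⅕)*(-4) = -⅘ ≈ -0.80000)
u = -6
d(j, h) = -6*h - 4*j/5 (d(j, h) = -4*j/5 - 6*h = -6*h - 4*j/5)
x(K, l) = -752*K/5 (x(K, l) = (K*(-6*(-3) - ⅘*(-1)))*(-8) = (K*(18 + ⅘))*(-8) = (K*(94/5))*(-8) = (94*K/5)*(-8) = -752*K/5)
(x(-498, 691) - 986594)*(-4264574 - 264512) = (-752/5*(-498) - 986594)*(-4264574 - 264512) = (374496/5 - 986594)*(-4529086) = -4558474/5*(-4529086) = 20645720774764/5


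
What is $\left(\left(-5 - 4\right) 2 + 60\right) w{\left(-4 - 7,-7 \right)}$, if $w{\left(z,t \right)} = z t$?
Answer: $3234$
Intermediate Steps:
$w{\left(z,t \right)} = t z$
$\left(\left(-5 - 4\right) 2 + 60\right) w{\left(-4 - 7,-7 \right)} = \left(\left(-5 - 4\right) 2 + 60\right) \left(- 7 \left(-4 - 7\right)\right) = \left(\left(-9\right) 2 + 60\right) \left(- 7 \left(-4 - 7\right)\right) = \left(-18 + 60\right) \left(\left(-7\right) \left(-11\right)\right) = 42 \cdot 77 = 3234$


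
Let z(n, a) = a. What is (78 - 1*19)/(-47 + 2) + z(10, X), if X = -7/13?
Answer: -1082/585 ≈ -1.8496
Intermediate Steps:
X = -7/13 (X = -7*1/13 = -7/13 ≈ -0.53846)
(78 - 1*19)/(-47 + 2) + z(10, X) = (78 - 1*19)/(-47 + 2) - 7/13 = (78 - 19)/(-45) - 7/13 = 59*(-1/45) - 7/13 = -59/45 - 7/13 = -1082/585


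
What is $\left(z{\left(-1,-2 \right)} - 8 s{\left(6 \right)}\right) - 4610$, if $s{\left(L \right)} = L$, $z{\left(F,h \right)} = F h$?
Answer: $-4656$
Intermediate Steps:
$\left(z{\left(-1,-2 \right)} - 8 s{\left(6 \right)}\right) - 4610 = \left(\left(-1\right) \left(-2\right) - 48\right) - 4610 = \left(2 - 48\right) - 4610 = -46 - 4610 = -4656$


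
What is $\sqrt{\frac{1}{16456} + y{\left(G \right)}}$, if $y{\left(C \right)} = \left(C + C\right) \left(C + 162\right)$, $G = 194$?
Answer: $\frac{\sqrt{77283168546}}{748} \approx 371.66$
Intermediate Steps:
$y{\left(C \right)} = 2 C \left(162 + C\right)$
$\sqrt{\frac{1}{16456} + y{\left(G \right)}} = \sqrt{\frac{1}{16456} + 2 \cdot 194 \left(162 + 194\right)} = \sqrt{\frac{1}{16456} + 2 \cdot 194 \cdot 356} = \sqrt{\frac{1}{16456} + 138128} = \sqrt{\frac{2273034369}{16456}} = \frac{\sqrt{77283168546}}{748}$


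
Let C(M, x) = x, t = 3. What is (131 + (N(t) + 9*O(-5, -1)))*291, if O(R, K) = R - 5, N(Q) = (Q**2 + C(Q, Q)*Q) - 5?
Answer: 15714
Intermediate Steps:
N(Q) = -5 + 2*Q**2 (N(Q) = (Q**2 + Q*Q) - 5 = (Q**2 + Q**2) - 5 = 2*Q**2 - 5 = -5 + 2*Q**2)
O(R, K) = -5 + R
(131 + (N(t) + 9*O(-5, -1)))*291 = (131 + ((-5 + 2*3**2) + 9*(-5 - 5)))*291 = (131 + ((-5 + 2*9) + 9*(-10)))*291 = (131 + ((-5 + 18) - 90))*291 = (131 + (13 - 90))*291 = (131 - 77)*291 = 54*291 = 15714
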